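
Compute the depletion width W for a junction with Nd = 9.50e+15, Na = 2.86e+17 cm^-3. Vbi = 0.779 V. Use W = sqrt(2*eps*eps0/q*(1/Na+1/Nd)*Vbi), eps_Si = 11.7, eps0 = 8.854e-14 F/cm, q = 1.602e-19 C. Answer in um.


Step 1: 1/Na + 1/Nd = 1/2.86e+17 + 1/9.50e+15 = 1.08760e-16
Step 2: 2*eps*eps0/q = 2*11.7*8.854e-14/1.602e-19 = 1.293281e+07
Step 3: W^2 = 1.293281e+07 * 1.08760e-16 * 0.779 = 1.09572e-09
Step 4: W = sqrt(1.09572e-09) = 3.310e-05 cm = 0.331 um

0.331


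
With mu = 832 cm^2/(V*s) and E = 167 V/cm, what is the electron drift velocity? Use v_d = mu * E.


Step 1: v_d = mu * E
Step 2: v_d = 832 * 167 = 138944
Step 3: v_d = 1.39e+05 cm/s

1.39e+05


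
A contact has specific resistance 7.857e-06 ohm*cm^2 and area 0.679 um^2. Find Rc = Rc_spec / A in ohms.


Step 1: Convert area to cm^2: 0.679 um^2 = 6.7900e-09 cm^2
Step 2: Rc = Rc_spec / A = 7.857e-06 / 6.7900e-09
Step 3: Rc = 1.16e+03 ohms

1.16e+03


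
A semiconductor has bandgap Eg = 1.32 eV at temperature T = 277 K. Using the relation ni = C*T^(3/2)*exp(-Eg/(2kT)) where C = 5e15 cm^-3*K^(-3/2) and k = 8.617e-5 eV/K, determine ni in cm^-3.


Step 1: Compute kT = 8.617e-5 * 277 = 0.02386909 eV
Step 2: Exponent = -Eg/(2kT) = -1.32/(2*0.02386909) = -27.65082
Step 3: T^(3/2) = 277^1.5 = 4610.20
Step 4: ni = 5e15 * 4610.20 * exp(-27.65082) = 2.26e+07 cm^-3

2.26e+07


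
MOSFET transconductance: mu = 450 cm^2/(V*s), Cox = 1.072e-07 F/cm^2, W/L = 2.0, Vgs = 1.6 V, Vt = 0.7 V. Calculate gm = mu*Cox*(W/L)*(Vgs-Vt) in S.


Step 1: Vov = Vgs - Vt = 1.6 - 0.7 = 0.9 V
Step 2: gm = mu * Cox * (W/L) * Vov
Step 3: gm = 450 * 1.072e-07 * 2.0 * 0.9 = 8.68e-05 S

8.68e-05


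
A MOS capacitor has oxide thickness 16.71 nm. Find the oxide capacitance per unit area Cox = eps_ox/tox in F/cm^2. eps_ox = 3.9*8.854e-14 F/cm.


Step 1: eps_ox = 3.9 * 8.854e-14 = 3.45306e-13 F/cm
Step 2: tox in cm = 16.71 nm * 1e-7 = 1.6710e-06 cm
Step 3: Cox = 3.45306e-13 / 1.6710e-06 = 2.07e-07 F/cm^2

2.07e-07


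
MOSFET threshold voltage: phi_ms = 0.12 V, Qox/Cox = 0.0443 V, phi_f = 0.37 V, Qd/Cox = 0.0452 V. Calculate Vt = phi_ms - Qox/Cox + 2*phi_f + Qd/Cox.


Step 1: Vt = phi_ms - Qox/Cox + 2*phi_f + Qd/Cox
Step 2: Vt = 0.12 - 0.0443 + 2*0.37 + 0.0452
Step 3: Vt = 0.12 - 0.0443 + 0.74 + 0.0452
Step 4: Vt = 0.8609 V

0.8609


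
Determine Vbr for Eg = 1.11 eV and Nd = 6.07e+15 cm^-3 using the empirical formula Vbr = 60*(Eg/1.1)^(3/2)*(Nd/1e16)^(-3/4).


Step 1: Eg/1.1 = 1.11/1.1 = 1.009091
Step 2: (Eg/1.1)^1.5 = 1.009091^1.5 = 1.013667
Step 3: (Nd/1e16)^(-0.75) = (0.607)^(-0.75) = 1.454148
Step 4: Vbr = 60 * 1.013667 * 1.454148 = 88.4 V

88.4


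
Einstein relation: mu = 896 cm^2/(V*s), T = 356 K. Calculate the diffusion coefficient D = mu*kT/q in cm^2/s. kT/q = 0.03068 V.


Step 1: D = mu * (kT/q)
Step 2: D = 896 * 0.03068
Step 3: D = 27.49 cm^2/s

27.49


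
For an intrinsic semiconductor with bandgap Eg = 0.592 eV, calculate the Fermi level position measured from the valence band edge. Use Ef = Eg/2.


Step 1: For an intrinsic semiconductor, the Fermi level sits at midgap.
Step 2: Ef = Eg / 2 = 0.592 / 2 = 0.296 eV

0.296


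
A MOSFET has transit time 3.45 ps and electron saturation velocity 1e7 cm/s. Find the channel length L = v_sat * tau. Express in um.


Step 1: tau in seconds = 3.45 ps * 1e-12 = 3.4500e-12 s
Step 2: L = v_sat * tau = 1e7 * 3.4500e-12 = 3.4500e-05 cm
Step 3: L in um = 3.4500e-05 * 1e4 = 0.345 um

0.345


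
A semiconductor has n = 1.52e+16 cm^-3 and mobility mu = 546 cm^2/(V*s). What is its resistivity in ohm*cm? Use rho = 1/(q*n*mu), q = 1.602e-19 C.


Step 1: sigma = q * n * mu = 1.602e-19 * 1.52e+16 * 546 = 1.32953e+00 S/cm
Step 2: rho = 1 / sigma = 1 / 1.32953e+00 = 0.7521 ohm*cm

0.7521


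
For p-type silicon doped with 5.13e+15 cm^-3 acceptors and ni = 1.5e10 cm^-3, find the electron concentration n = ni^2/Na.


Step 1: Majority hole concentration p ≈ Na = 5.13e+15 cm^-3
Step 2: n = ni^2 / Na = (1.5e10)^2 / 5.13e+15
Step 3: n = 4.39e+04 cm^-3

4.39e+04


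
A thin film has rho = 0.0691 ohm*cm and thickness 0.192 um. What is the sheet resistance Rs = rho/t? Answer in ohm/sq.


Step 1: Convert thickness to cm: t = 0.192 um = 1.9200e-05 cm
Step 2: Rs = rho / t = 0.0691 / 1.9200e-05
Step 3: Rs = 3599.0 ohm/sq

3599.0


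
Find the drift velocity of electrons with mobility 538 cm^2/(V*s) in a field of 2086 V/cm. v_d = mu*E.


Step 1: v_d = mu * E
Step 2: v_d = 538 * 2086 = 1122268
Step 3: v_d = 1.12e+06 cm/s

1.12e+06


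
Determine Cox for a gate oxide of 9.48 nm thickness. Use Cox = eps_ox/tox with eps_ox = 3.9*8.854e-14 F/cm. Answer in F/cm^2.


Step 1: eps_ox = 3.9 * 8.854e-14 = 3.45306e-13 F/cm
Step 2: tox in cm = 9.48 nm * 1e-7 = 9.4800e-07 cm
Step 3: Cox = 3.45306e-13 / 9.4800e-07 = 3.64e-07 F/cm^2

3.64e-07


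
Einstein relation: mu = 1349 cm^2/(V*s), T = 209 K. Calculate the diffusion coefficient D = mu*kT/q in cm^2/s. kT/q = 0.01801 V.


Step 1: D = mu * (kT/q)
Step 2: D = 1349 * 0.01801
Step 3: D = 24.3 cm^2/s

24.3


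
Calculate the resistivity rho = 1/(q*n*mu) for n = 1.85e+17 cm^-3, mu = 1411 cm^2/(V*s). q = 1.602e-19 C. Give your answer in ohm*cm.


Step 1: sigma = q * n * mu = 1.602e-19 * 1.85e+17 * 1411 = 4.18178e+01 S/cm
Step 2: rho = 1 / sigma = 1 / 4.18178e+01 = 0.02391 ohm*cm

0.02391


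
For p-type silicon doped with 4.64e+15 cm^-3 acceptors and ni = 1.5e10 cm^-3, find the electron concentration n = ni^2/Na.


Step 1: Majority hole concentration p ≈ Na = 4.64e+15 cm^-3
Step 2: n = ni^2 / Na = (1.5e10)^2 / 4.64e+15
Step 3: n = 4.85e+04 cm^-3

4.85e+04


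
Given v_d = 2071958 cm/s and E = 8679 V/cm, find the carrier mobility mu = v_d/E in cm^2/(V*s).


Step 1: mu = v_d / E
Step 2: mu = 2071958 / 8679
Step 3: mu = 238.73 cm^2/(V*s)

238.73


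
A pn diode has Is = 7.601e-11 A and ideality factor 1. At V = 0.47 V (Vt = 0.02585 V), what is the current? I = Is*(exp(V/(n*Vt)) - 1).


Step 1: V/(n*Vt) = 0.47/(1*0.02585) = 18.1818
Step 2: exp(18.1818) = 7.8751e+07
Step 3: I = 7.601e-11 * (7.8751e+07 - 1) = 5.99e-03 A

5.99e-03


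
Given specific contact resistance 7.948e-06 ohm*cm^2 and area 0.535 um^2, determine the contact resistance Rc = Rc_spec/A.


Step 1: Convert area to cm^2: 0.535 um^2 = 5.3500e-09 cm^2
Step 2: Rc = Rc_spec / A = 7.948e-06 / 5.3500e-09
Step 3: Rc = 1.49e+03 ohms

1.49e+03


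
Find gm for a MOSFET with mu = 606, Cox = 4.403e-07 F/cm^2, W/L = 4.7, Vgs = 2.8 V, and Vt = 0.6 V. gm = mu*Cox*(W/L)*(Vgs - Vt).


Step 1: Vov = Vgs - Vt = 2.8 - 0.6 = 2.2 V
Step 2: gm = mu * Cox * (W/L) * Vov
Step 3: gm = 606 * 4.403e-07 * 4.7 * 2.2 = 2.76e-03 S

2.76e-03


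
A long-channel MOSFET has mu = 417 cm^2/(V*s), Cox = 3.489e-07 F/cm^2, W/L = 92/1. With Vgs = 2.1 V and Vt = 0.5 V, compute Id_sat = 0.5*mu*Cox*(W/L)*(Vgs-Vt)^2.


Step 1: Overdrive voltage Vov = Vgs - Vt = 2.1 - 0.5 = 1.6 V
Step 2: W/L = 92/1 = 92
Step 3: Id = 0.5 * 417 * 3.489e-07 * 92 * 1.6^2
Step 4: Id = 1.71e-02 A

1.71e-02


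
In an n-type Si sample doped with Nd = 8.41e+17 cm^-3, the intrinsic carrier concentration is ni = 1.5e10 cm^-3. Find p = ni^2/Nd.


Step 1: Since Nd >> ni, n ≈ Nd = 8.41e+17 cm^-3
Step 2: p = ni^2 / n = (1.5e10)^2 / 8.41e+17
Step 3: p = 2.25e20 / 8.41e+17 = 2.68e+02 cm^-3

2.68e+02


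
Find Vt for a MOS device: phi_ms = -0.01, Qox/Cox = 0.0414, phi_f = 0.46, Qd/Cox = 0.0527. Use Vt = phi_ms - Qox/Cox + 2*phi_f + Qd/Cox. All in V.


Step 1: Vt = phi_ms - Qox/Cox + 2*phi_f + Qd/Cox
Step 2: Vt = -0.01 - 0.0414 + 2*0.46 + 0.0527
Step 3: Vt = -0.01 - 0.0414 + 0.92 + 0.0527
Step 4: Vt = 0.9213 V

0.9213


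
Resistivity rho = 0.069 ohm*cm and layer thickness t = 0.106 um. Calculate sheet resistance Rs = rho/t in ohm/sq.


Step 1: Convert thickness to cm: t = 0.106 um = 1.0600e-05 cm
Step 2: Rs = rho / t = 0.069 / 1.0600e-05
Step 3: Rs = 6509.4 ohm/sq

6509.4


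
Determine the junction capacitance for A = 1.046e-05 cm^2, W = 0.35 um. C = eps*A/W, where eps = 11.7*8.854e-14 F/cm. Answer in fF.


Step 1: eps_Si = 11.7 * 8.854e-14 = 1.035918e-12 F/cm
Step 2: W in cm = 0.35 * 1e-4 = 3.50e-05 cm
Step 3: C = 1.035918e-12 * 1.046e-05 / 3.50e-05 = 3.095915e-13 F
Step 4: C = 309.59 fF

309.59


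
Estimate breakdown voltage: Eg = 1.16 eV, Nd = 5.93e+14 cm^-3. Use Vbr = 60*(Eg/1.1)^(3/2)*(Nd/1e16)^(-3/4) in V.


Step 1: Eg/1.1 = 1.16/1.1 = 1.054545
Step 2: (Eg/1.1)^1.5 = 1.054545^1.5 = 1.082923
Step 3: (Nd/1e16)^(-0.75) = (0.0593)^(-0.75) = 8.321641
Step 4: Vbr = 60 * 1.082923 * 8.321641 = 540.7 V

540.7


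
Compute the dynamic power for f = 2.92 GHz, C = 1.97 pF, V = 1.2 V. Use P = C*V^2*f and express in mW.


Step 1: V^2 = 1.2^2 = 1.44 V^2
Step 2: P = C*V^2*f = 1.97e-12 F * 1.44 * 2.92e9 Hz
Step 3: P = 8.283456e-03 W
Step 4: P = 8.283 mW

8.283


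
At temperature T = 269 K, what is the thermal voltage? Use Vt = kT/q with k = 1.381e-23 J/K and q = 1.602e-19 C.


Step 1: kT = 1.381e-23 * 269 = 3.71489e-21 J
Step 2: Vt = kT/q = 3.71489e-21 / 1.602e-19
Step 3: Vt = 0.02319 V

0.02319


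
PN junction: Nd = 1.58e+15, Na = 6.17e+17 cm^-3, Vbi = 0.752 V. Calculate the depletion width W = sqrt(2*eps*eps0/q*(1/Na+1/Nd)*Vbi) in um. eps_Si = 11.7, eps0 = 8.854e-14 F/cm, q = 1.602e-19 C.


Step 1: 1/Na + 1/Nd = 1/6.17e+17 + 1/1.58e+15 = 6.34532e-16
Step 2: 2*eps*eps0/q = 2*11.7*8.854e-14/1.602e-19 = 1.293281e+07
Step 3: W^2 = 1.293281e+07 * 6.34532e-16 * 0.752 = 6.17112e-09
Step 4: W = sqrt(6.17112e-09) = 7.856e-05 cm = 0.7856 um

0.7856


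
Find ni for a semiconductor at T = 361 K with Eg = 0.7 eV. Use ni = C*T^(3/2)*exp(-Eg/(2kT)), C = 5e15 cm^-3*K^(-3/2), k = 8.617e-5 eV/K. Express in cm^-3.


Step 1: Compute kT = 8.617e-5 * 361 = 0.03110737 eV
Step 2: Exponent = -Eg/(2kT) = -0.7/(2*0.03110737) = -11.25135
Step 3: T^(3/2) = 361^1.5 = 6859.00
Step 4: ni = 5e15 * 6859.00 * exp(-11.25135) = 4.45e+14 cm^-3

4.45e+14


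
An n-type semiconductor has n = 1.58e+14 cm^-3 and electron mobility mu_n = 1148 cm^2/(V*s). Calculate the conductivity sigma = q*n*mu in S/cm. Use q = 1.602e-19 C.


Step 1: sigma = q * n * mu
Step 2: sigma = 1.602e-19 * 1.58e+14 * 1148
Step 3: sigma = 2.906e-02 S/cm

2.906e-02


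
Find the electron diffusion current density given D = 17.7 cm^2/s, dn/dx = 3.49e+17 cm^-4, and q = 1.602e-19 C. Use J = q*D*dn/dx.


Step 1: J = q * D * (dn/dx)
Step 2: J = 1.602e-19 * 17.7 * 3.49e+17
Step 3: J = 9.90e-01 A/cm^2

9.90e-01


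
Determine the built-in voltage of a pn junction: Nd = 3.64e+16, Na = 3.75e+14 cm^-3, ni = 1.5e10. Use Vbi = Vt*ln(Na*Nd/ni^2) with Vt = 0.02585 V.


Step 1: Compute Na*Nd/ni^2 = 3.75e+14 * 3.64e+16 / (1.5e10)^2 = 6.0667e+10
Step 2: ln(6.0667e+10) = 24.8287
Step 3: Vbi = 0.02585 * 24.8287 = 0.642 V

0.642


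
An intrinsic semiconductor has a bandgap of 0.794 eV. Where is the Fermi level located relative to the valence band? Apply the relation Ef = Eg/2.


Step 1: For an intrinsic semiconductor, the Fermi level sits at midgap.
Step 2: Ef = Eg / 2 = 0.794 / 2 = 0.397 eV

0.397


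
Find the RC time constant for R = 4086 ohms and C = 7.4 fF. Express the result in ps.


Step 1: tau = R * C
Step 2: tau = 4086 * 7.4 fF = 4086 * 7.4e-15 F
Step 3: tau = 3.02364e-11 s = 30.2364 ps

30.2364


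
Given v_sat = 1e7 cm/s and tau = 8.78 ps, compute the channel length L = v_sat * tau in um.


Step 1: tau in seconds = 8.78 ps * 1e-12 = 8.7800e-12 s
Step 2: L = v_sat * tau = 1e7 * 8.7800e-12 = 8.7800e-05 cm
Step 3: L in um = 8.7800e-05 * 1e4 = 0.878 um

0.878


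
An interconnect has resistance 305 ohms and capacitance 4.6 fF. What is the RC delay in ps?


Step 1: tau = R * C
Step 2: tau = 305 * 4.6 fF = 305 * 4.6e-15 F
Step 3: tau = 1.403e-12 s = 1.403 ps

1.403


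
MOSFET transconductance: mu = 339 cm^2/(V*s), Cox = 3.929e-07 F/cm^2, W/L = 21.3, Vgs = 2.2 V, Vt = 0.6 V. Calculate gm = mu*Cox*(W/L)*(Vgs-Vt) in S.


Step 1: Vov = Vgs - Vt = 2.2 - 0.6 = 1.6 V
Step 2: gm = mu * Cox * (W/L) * Vov
Step 3: gm = 339 * 3.929e-07 * 21.3 * 1.6 = 4.54e-03 S

4.54e-03


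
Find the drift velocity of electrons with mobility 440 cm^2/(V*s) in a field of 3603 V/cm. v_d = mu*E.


Step 1: v_d = mu * E
Step 2: v_d = 440 * 3603 = 1585320
Step 3: v_d = 1.59e+06 cm/s

1.59e+06


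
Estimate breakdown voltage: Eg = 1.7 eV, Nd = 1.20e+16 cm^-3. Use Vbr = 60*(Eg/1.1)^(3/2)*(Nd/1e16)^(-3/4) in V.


Step 1: Eg/1.1 = 1.7/1.1 = 1.545455
Step 2: (Eg/1.1)^1.5 = 1.545455^1.5 = 1.921253
Step 3: (Nd/1e16)^(-0.75) = (1.2)^(-0.75) = 0.872196
Step 4: Vbr = 60 * 1.921253 * 0.872196 = 100.5 V

100.5


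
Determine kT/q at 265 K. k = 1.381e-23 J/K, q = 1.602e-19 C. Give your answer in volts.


Step 1: kT = 1.381e-23 * 265 = 3.65965e-21 J
Step 2: Vt = kT/q = 3.65965e-21 / 1.602e-19
Step 3: Vt = 0.02284 V

0.02284


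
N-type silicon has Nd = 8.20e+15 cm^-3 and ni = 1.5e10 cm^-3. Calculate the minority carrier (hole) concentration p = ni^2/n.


Step 1: Since Nd >> ni, n ≈ Nd = 8.20e+15 cm^-3
Step 2: p = ni^2 / n = (1.5e10)^2 / 8.20e+15
Step 3: p = 2.25e20 / 8.20e+15 = 2.74e+04 cm^-3

2.74e+04


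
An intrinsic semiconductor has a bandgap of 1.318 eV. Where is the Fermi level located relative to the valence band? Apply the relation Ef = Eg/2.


Step 1: For an intrinsic semiconductor, the Fermi level sits at midgap.
Step 2: Ef = Eg / 2 = 1.318 / 2 = 0.659 eV

0.659


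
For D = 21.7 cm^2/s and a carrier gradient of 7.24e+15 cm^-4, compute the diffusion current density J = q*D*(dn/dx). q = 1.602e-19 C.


Step 1: J = q * D * (dn/dx)
Step 2: J = 1.602e-19 * 21.7 * 7.24e+15
Step 3: J = 2.52e-02 A/cm^2

2.52e-02


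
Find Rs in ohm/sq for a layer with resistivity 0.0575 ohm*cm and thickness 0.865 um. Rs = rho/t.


Step 1: Convert thickness to cm: t = 0.865 um = 8.6500e-05 cm
Step 2: Rs = rho / t = 0.0575 / 8.6500e-05
Step 3: Rs = 664.7 ohm/sq

664.7


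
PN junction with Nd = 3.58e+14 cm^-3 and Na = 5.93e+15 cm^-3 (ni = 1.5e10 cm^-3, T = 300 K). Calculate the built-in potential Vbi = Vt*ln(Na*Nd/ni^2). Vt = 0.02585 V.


Step 1: Compute Na*Nd/ni^2 = 5.93e+15 * 3.58e+14 / (1.5e10)^2 = 9.4353e+09
Step 2: ln(9.4353e+09) = 22.9677
Step 3: Vbi = 0.02585 * 22.9677 = 0.594 V

0.594


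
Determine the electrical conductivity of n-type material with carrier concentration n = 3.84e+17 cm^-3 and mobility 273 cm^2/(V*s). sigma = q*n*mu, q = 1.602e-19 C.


Step 1: sigma = q * n * mu
Step 2: sigma = 1.602e-19 * 3.84e+17 * 273
Step 3: sigma = 1.679e+01 S/cm

1.679e+01


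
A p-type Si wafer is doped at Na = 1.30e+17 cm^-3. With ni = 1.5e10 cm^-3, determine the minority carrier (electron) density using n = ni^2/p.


Step 1: Majority hole concentration p ≈ Na = 1.30e+17 cm^-3
Step 2: n = ni^2 / Na = (1.5e10)^2 / 1.30e+17
Step 3: n = 1.73e+03 cm^-3

1.73e+03


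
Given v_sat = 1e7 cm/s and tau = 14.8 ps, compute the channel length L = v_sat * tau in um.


Step 1: tau in seconds = 14.8 ps * 1e-12 = 1.4800e-11 s
Step 2: L = v_sat * tau = 1e7 * 1.4800e-11 = 1.4800e-04 cm
Step 3: L in um = 1.4800e-04 * 1e4 = 1.48 um

1.48


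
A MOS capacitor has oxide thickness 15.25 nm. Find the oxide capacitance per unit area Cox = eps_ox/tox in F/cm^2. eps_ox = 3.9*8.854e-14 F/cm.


Step 1: eps_ox = 3.9 * 8.854e-14 = 3.45306e-13 F/cm
Step 2: tox in cm = 15.25 nm * 1e-7 = 1.5250e-06 cm
Step 3: Cox = 3.45306e-13 / 1.5250e-06 = 2.26e-07 F/cm^2

2.26e-07


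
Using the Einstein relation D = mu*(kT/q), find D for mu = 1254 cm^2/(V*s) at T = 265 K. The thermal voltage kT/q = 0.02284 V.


Step 1: D = mu * (kT/q)
Step 2: D = 1254 * 0.02284
Step 3: D = 28.64 cm^2/s

28.64


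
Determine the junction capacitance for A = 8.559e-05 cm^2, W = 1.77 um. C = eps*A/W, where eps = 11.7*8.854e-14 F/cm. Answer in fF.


Step 1: eps_Si = 11.7 * 8.854e-14 = 1.035918e-12 F/cm
Step 2: W in cm = 1.77 * 1e-4 = 1.77e-04 cm
Step 3: C = 1.035918e-12 * 8.559e-05 / 1.77e-04 = 5.009278e-13 F
Step 4: C = 500.93 fF

500.93


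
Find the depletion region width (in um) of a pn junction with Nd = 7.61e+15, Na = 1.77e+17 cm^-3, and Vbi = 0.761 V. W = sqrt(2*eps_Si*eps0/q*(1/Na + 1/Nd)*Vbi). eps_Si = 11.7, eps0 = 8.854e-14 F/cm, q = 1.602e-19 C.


Step 1: 1/Na + 1/Nd = 1/1.77e+17 + 1/7.61e+15 = 1.37056e-16
Step 2: 2*eps*eps0/q = 2*11.7*8.854e-14/1.602e-19 = 1.293281e+07
Step 3: W^2 = 1.293281e+07 * 1.37056e-16 * 0.761 = 1.34889e-09
Step 4: W = sqrt(1.34889e-09) = 3.673e-05 cm = 0.3673 um

0.3673


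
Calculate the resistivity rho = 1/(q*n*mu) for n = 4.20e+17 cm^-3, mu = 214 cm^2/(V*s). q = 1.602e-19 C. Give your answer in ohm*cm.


Step 1: sigma = q * n * mu = 1.602e-19 * 4.20e+17 * 214 = 1.43988e+01 S/cm
Step 2: rho = 1 / sigma = 1 / 1.43988e+01 = 0.06945 ohm*cm

0.06945


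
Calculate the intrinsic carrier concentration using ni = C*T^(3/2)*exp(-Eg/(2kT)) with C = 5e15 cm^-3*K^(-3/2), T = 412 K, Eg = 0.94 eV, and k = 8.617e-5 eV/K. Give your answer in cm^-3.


Step 1: Compute kT = 8.617e-5 * 412 = 0.03550204 eV
Step 2: Exponent = -Eg/(2kT) = -0.94/(2*0.03550204) = -13.23868
Step 3: T^(3/2) = 412^1.5 = 8362.69
Step 4: ni = 5e15 * 8362.69 * exp(-13.23868) = 7.44e+13 cm^-3

7.44e+13


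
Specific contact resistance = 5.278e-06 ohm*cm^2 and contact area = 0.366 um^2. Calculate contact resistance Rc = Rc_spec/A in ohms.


Step 1: Convert area to cm^2: 0.366 um^2 = 3.6600e-09 cm^2
Step 2: Rc = Rc_spec / A = 5.278e-06 / 3.6600e-09
Step 3: Rc = 1.44e+03 ohms

1.44e+03


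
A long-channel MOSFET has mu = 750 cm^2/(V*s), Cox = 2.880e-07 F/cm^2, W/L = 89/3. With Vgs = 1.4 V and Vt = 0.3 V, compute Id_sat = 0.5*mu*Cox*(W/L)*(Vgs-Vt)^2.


Step 1: Overdrive voltage Vov = Vgs - Vt = 1.4 - 0.3 = 1.1 V
Step 2: W/L = 89/3 = 29.6667
Step 3: Id = 0.5 * 750 * 2.880e-07 * 29.6667 * 1.1^2
Step 4: Id = 3.88e-03 A

3.88e-03


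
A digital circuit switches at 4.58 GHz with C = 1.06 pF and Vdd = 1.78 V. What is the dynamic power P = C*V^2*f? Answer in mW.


Step 1: V^2 = 1.78^2 = 3.1684 V^2
Step 2: P = C*V^2*f = 1.06e-12 F * 3.1684 * 4.58e9 Hz
Step 3: P = 1.538194832e-02 W
Step 4: P = 15.382 mW

15.382


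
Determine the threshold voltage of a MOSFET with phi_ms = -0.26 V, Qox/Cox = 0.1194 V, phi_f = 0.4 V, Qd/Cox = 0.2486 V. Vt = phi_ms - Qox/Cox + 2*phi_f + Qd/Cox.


Step 1: Vt = phi_ms - Qox/Cox + 2*phi_f + Qd/Cox
Step 2: Vt = -0.26 - 0.1194 + 2*0.4 + 0.2486
Step 3: Vt = -0.26 - 0.1194 + 0.8 + 0.2486
Step 4: Vt = 0.6692 V

0.6692


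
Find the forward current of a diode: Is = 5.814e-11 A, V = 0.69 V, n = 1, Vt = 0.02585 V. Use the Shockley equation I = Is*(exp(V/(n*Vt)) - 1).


Step 1: V/(n*Vt) = 0.69/(1*0.02585) = 26.6925
Step 2: exp(26.6925) = 3.9121e+11
Step 3: I = 5.814e-11 * (3.9121e+11 - 1) = 2.27e+01 A

2.27e+01


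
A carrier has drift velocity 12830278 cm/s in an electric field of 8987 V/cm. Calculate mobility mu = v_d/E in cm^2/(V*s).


Step 1: mu = v_d / E
Step 2: mu = 12830278 / 8987
Step 3: mu = 1427.65 cm^2/(V*s)

1427.65


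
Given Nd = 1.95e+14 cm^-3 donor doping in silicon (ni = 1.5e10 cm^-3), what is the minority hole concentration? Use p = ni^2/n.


Step 1: Since Nd >> ni, n ≈ Nd = 1.95e+14 cm^-3
Step 2: p = ni^2 / n = (1.5e10)^2 / 1.95e+14
Step 3: p = 2.25e20 / 1.95e+14 = 1.15e+06 cm^-3

1.15e+06


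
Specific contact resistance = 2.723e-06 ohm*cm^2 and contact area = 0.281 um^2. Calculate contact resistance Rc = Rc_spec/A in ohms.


Step 1: Convert area to cm^2: 0.281 um^2 = 2.8100e-09 cm^2
Step 2: Rc = Rc_spec / A = 2.723e-06 / 2.8100e-09
Step 3: Rc = 9.69e+02 ohms

9.69e+02


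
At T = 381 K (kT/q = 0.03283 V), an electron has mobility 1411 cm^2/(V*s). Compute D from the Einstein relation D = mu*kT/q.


Step 1: D = mu * (kT/q)
Step 2: D = 1411 * 0.03283
Step 3: D = 46.32 cm^2/s

46.32


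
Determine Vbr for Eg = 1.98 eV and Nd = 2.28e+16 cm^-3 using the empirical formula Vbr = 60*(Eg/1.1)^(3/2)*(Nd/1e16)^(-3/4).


Step 1: Eg/1.1 = 1.98/1.1 = 1.800000
Step 2: (Eg/1.1)^1.5 = 1.800000^1.5 = 2.414953
Step 3: (Nd/1e16)^(-0.75) = (2.28)^(-0.75) = 0.538950
Step 4: Vbr = 60 * 2.414953 * 0.538950 = 78.1 V

78.1


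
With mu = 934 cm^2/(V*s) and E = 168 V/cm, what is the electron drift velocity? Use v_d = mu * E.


Step 1: v_d = mu * E
Step 2: v_d = 934 * 168 = 156912
Step 3: v_d = 1.57e+05 cm/s

1.57e+05


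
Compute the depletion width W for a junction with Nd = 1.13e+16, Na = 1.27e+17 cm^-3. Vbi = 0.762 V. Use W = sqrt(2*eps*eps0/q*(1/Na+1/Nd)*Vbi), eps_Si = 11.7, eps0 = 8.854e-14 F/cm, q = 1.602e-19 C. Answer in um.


Step 1: 1/Na + 1/Nd = 1/1.27e+17 + 1/1.13e+16 = 9.63696e-17
Step 2: 2*eps*eps0/q = 2*11.7*8.854e-14/1.602e-19 = 1.293281e+07
Step 3: W^2 = 1.293281e+07 * 9.63696e-17 * 0.762 = 9.49703e-10
Step 4: W = sqrt(9.49703e-10) = 3.082e-05 cm = 0.3082 um

0.3082


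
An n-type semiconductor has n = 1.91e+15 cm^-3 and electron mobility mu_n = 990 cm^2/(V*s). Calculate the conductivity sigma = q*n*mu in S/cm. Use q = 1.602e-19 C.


Step 1: sigma = q * n * mu
Step 2: sigma = 1.602e-19 * 1.91e+15 * 990
Step 3: sigma = 3.029e-01 S/cm

3.029e-01


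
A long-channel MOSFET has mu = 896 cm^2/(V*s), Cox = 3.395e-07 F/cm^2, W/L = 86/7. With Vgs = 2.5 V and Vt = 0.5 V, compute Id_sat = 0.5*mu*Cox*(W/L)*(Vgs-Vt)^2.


Step 1: Overdrive voltage Vov = Vgs - Vt = 2.5 - 0.5 = 2.0 V
Step 2: W/L = 86/7 = 12.2857
Step 3: Id = 0.5 * 896 * 3.395e-07 * 12.2857 * 2.0^2
Step 4: Id = 7.47e-03 A

7.47e-03


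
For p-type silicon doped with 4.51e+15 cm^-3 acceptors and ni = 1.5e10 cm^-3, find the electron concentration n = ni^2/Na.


Step 1: Majority hole concentration p ≈ Na = 4.51e+15 cm^-3
Step 2: n = ni^2 / Na = (1.5e10)^2 / 4.51e+15
Step 3: n = 4.99e+04 cm^-3

4.99e+04


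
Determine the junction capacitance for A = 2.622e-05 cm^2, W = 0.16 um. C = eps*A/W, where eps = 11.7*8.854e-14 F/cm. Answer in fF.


Step 1: eps_Si = 11.7 * 8.854e-14 = 1.035918e-12 F/cm
Step 2: W in cm = 0.16 * 1e-4 = 1.60e-05 cm
Step 3: C = 1.035918e-12 * 2.622e-05 / 1.60e-05 = 1.697611e-12 F
Step 4: C = 1697.61 fF

1697.61


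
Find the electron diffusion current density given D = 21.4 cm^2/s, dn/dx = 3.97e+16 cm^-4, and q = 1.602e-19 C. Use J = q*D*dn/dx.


Step 1: J = q * D * (dn/dx)
Step 2: J = 1.602e-19 * 21.4 * 3.97e+16
Step 3: J = 1.36e-01 A/cm^2

1.36e-01


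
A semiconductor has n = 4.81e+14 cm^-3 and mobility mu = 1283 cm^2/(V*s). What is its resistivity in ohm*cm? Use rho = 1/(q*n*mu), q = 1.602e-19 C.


Step 1: sigma = q * n * mu = 1.602e-19 * 4.81e+14 * 1283 = 9.88631e-02 S/cm
Step 2: rho = 1 / sigma = 1 / 9.88631e-02 = 10.11 ohm*cm

10.11


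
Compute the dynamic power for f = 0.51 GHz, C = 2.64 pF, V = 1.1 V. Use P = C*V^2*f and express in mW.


Step 1: V^2 = 1.1^2 = 1.21 V^2
Step 2: P = C*V^2*f = 2.64e-12 F * 1.21 * 0.51e9 Hz
Step 3: P = 1.629144e-03 W
Step 4: P = 1.629 mW

1.629


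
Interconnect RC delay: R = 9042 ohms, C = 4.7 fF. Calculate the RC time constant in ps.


Step 1: tau = R * C
Step 2: tau = 9042 * 4.7 fF = 9042 * 4.7e-15 F
Step 3: tau = 4.24974e-11 s = 42.4974 ps

42.4974


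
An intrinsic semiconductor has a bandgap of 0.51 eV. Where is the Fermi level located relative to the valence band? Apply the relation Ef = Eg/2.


Step 1: For an intrinsic semiconductor, the Fermi level sits at midgap.
Step 2: Ef = Eg / 2 = 0.51 / 2 = 0.255 eV

0.255


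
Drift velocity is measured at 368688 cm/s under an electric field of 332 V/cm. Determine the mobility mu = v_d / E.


Step 1: mu = v_d / E
Step 2: mu = 368688 / 332
Step 3: mu = 1110.51 cm^2/(V*s)

1110.51


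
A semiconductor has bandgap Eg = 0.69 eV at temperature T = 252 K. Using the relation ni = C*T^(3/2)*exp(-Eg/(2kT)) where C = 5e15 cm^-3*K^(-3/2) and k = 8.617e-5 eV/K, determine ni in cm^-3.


Step 1: Compute kT = 8.617e-5 * 252 = 0.02171484 eV
Step 2: Exponent = -Eg/(2kT) = -0.69/(2*0.02171484) = -15.88775
Step 3: T^(3/2) = 252^1.5 = 4000.38
Step 4: ni = 5e15 * 4000.38 * exp(-15.88775) = 2.52e+12 cm^-3

2.52e+12


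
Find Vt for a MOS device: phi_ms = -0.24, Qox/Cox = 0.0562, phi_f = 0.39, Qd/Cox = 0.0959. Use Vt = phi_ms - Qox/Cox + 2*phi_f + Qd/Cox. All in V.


Step 1: Vt = phi_ms - Qox/Cox + 2*phi_f + Qd/Cox
Step 2: Vt = -0.24 - 0.0562 + 2*0.39 + 0.0959
Step 3: Vt = -0.24 - 0.0562 + 0.78 + 0.0959
Step 4: Vt = 0.5797 V

0.5797


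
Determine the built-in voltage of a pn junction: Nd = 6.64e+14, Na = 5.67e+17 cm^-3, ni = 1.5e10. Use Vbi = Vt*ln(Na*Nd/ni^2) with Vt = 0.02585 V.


Step 1: Compute Na*Nd/ni^2 = 5.67e+17 * 6.64e+14 / (1.5e10)^2 = 1.6733e+12
Step 2: ln(1.6733e+12) = 28.1458
Step 3: Vbi = 0.02585 * 28.1458 = 0.728 V

0.728


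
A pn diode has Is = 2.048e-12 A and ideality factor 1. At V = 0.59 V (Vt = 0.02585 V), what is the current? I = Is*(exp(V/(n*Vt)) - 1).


Step 1: V/(n*Vt) = 0.59/(1*0.02585) = 22.8240
Step 2: exp(22.8240) = 8.1722e+09
Step 3: I = 2.048e-12 * (8.1722e+09 - 1) = 1.67e-02 A

1.67e-02


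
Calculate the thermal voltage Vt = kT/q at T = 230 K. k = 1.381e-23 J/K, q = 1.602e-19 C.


Step 1: kT = 1.381e-23 * 230 = 3.1763e-21 J
Step 2: Vt = kT/q = 3.1763e-21 / 1.602e-19
Step 3: Vt = 0.01983 V

0.01983


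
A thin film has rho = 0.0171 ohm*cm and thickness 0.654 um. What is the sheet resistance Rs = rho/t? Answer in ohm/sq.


Step 1: Convert thickness to cm: t = 0.654 um = 6.5400e-05 cm
Step 2: Rs = rho / t = 0.0171 / 6.5400e-05
Step 3: Rs = 261.5 ohm/sq

261.5


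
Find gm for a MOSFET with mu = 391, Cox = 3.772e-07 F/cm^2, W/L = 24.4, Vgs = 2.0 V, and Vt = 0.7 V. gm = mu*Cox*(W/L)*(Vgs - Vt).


Step 1: Vov = Vgs - Vt = 2.0 - 0.7 = 1.3 V
Step 2: gm = mu * Cox * (W/L) * Vov
Step 3: gm = 391 * 3.772e-07 * 24.4 * 1.3 = 4.68e-03 S

4.68e-03


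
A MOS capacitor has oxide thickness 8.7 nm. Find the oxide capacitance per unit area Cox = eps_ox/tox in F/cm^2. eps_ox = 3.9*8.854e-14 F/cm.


Step 1: eps_ox = 3.9 * 8.854e-14 = 3.45306e-13 F/cm
Step 2: tox in cm = 8.7 nm * 1e-7 = 8.7000e-07 cm
Step 3: Cox = 3.45306e-13 / 8.7000e-07 = 3.97e-07 F/cm^2

3.97e-07


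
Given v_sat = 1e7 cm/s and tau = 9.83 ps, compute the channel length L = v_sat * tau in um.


Step 1: tau in seconds = 9.83 ps * 1e-12 = 9.8300e-12 s
Step 2: L = v_sat * tau = 1e7 * 9.8300e-12 = 9.8300e-05 cm
Step 3: L in um = 9.8300e-05 * 1e4 = 0.983 um

0.983


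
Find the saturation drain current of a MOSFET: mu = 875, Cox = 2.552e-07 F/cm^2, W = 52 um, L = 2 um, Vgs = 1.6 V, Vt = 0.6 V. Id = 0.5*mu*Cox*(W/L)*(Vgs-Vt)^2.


Step 1: Overdrive voltage Vov = Vgs - Vt = 1.6 - 0.6 = 1.0 V
Step 2: W/L = 52/2 = 26
Step 3: Id = 0.5 * 875 * 2.552e-07 * 26 * 1.0^2
Step 4: Id = 2.90e-03 A

2.90e-03


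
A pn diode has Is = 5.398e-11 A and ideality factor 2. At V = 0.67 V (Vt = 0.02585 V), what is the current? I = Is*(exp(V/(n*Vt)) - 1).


Step 1: V/(n*Vt) = 0.67/(2*0.02585) = 12.9594
Step 2: exp(12.9594) = 4.2481e+05
Step 3: I = 5.398e-11 * (4.2481e+05 - 1) = 2.29e-05 A

2.29e-05


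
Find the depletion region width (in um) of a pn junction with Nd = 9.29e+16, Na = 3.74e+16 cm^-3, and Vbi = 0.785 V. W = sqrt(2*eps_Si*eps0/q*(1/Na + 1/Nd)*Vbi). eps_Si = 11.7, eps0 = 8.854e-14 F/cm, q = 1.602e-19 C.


Step 1: 1/Na + 1/Nd = 1/3.74e+16 + 1/9.29e+16 = 3.75022e-17
Step 2: 2*eps*eps0/q = 2*11.7*8.854e-14/1.602e-19 = 1.293281e+07
Step 3: W^2 = 1.293281e+07 * 3.75022e-17 * 0.785 = 3.80732e-10
Step 4: W = sqrt(3.80732e-10) = 1.951e-05 cm = 0.1951 um

0.1951


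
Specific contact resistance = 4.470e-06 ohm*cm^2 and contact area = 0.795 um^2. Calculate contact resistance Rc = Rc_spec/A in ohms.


Step 1: Convert area to cm^2: 0.795 um^2 = 7.9500e-09 cm^2
Step 2: Rc = Rc_spec / A = 4.470e-06 / 7.9500e-09
Step 3: Rc = 5.62e+02 ohms

5.62e+02


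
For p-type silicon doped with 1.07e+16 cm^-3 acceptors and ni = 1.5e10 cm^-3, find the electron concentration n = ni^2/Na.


Step 1: Majority hole concentration p ≈ Na = 1.07e+16 cm^-3
Step 2: n = ni^2 / Na = (1.5e10)^2 / 1.07e+16
Step 3: n = 2.10e+04 cm^-3

2.10e+04


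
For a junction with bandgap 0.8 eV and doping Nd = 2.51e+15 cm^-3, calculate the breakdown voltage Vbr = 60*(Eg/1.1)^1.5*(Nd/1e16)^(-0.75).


Step 1: Eg/1.1 = 0.8/1.1 = 0.727273
Step 2: (Eg/1.1)^1.5 = 0.727273^1.5 = 0.620221
Step 3: (Nd/1e16)^(-0.75) = (0.251)^(-0.75) = 2.819971
Step 4: Vbr = 60 * 0.620221 * 2.819971 = 104.9 V

104.9


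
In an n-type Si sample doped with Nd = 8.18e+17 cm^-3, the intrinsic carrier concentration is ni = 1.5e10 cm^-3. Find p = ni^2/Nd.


Step 1: Since Nd >> ni, n ≈ Nd = 8.18e+17 cm^-3
Step 2: p = ni^2 / n = (1.5e10)^2 / 8.18e+17
Step 3: p = 2.25e20 / 8.18e+17 = 2.75e+02 cm^-3

2.75e+02


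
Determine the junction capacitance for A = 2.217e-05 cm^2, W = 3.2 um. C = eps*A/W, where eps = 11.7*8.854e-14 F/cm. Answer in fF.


Step 1: eps_Si = 11.7 * 8.854e-14 = 1.035918e-12 F/cm
Step 2: W in cm = 3.2 * 1e-4 = 3.20e-04 cm
Step 3: C = 1.035918e-12 * 2.217e-05 / 3.20e-04 = 7.176969e-14 F
Step 4: C = 71.77 fF

71.77


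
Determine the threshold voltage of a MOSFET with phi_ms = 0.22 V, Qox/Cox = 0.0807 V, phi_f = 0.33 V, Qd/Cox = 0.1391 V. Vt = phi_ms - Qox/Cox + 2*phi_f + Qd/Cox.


Step 1: Vt = phi_ms - Qox/Cox + 2*phi_f + Qd/Cox
Step 2: Vt = 0.22 - 0.0807 + 2*0.33 + 0.1391
Step 3: Vt = 0.22 - 0.0807 + 0.66 + 0.1391
Step 4: Vt = 0.9384 V

0.9384


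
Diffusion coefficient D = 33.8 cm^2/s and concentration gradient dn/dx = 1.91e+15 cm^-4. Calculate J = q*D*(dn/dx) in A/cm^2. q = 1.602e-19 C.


Step 1: J = q * D * (dn/dx)
Step 2: J = 1.602e-19 * 33.8 * 1.91e+15
Step 3: J = 1.03e-02 A/cm^2

1.03e-02


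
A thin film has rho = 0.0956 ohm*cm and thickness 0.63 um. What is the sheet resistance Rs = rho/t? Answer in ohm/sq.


Step 1: Convert thickness to cm: t = 0.63 um = 6.3000e-05 cm
Step 2: Rs = rho / t = 0.0956 / 6.3000e-05
Step 3: Rs = 1517.5 ohm/sq

1517.5


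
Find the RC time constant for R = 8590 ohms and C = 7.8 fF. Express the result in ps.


Step 1: tau = R * C
Step 2: tau = 8590 * 7.8 fF = 8590 * 7.8e-15 F
Step 3: tau = 6.7002e-11 s = 67.002 ps

67.002


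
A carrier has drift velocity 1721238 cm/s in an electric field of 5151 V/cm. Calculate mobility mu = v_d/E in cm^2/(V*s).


Step 1: mu = v_d / E
Step 2: mu = 1721238 / 5151
Step 3: mu = 334.16 cm^2/(V*s)

334.16


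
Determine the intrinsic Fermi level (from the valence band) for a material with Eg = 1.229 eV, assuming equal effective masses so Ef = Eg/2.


Step 1: For an intrinsic semiconductor, the Fermi level sits at midgap.
Step 2: Ef = Eg / 2 = 1.229 / 2 = 0.6145 eV

0.6145


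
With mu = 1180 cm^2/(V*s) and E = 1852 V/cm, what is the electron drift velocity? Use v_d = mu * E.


Step 1: v_d = mu * E
Step 2: v_d = 1180 * 1852 = 2185360
Step 3: v_d = 2.19e+06 cm/s

2.19e+06


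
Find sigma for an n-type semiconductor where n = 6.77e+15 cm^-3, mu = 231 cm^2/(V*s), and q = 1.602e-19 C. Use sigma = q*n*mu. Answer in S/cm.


Step 1: sigma = q * n * mu
Step 2: sigma = 1.602e-19 * 6.77e+15 * 231
Step 3: sigma = 2.505e-01 S/cm

2.505e-01


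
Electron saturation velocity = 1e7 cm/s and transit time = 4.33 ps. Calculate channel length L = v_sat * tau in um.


Step 1: tau in seconds = 4.33 ps * 1e-12 = 4.3300e-12 s
Step 2: L = v_sat * tau = 1e7 * 4.3300e-12 = 4.3300e-05 cm
Step 3: L in um = 4.3300e-05 * 1e4 = 0.433 um

0.433


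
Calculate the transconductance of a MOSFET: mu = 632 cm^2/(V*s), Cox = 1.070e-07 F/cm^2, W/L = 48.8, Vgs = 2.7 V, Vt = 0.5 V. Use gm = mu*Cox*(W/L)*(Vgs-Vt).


Step 1: Vov = Vgs - Vt = 2.7 - 0.5 = 2.2 V
Step 2: gm = mu * Cox * (W/L) * Vov
Step 3: gm = 632 * 1.070e-07 * 48.8 * 2.2 = 7.26e-03 S

7.26e-03


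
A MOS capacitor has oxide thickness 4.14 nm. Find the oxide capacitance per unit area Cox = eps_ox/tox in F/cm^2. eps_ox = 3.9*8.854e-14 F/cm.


Step 1: eps_ox = 3.9 * 8.854e-14 = 3.45306e-13 F/cm
Step 2: tox in cm = 4.14 nm * 1e-7 = 4.1400e-07 cm
Step 3: Cox = 3.45306e-13 / 4.1400e-07 = 8.34e-07 F/cm^2

8.34e-07


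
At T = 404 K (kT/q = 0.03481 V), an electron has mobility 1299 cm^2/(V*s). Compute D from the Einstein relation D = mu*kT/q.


Step 1: D = mu * (kT/q)
Step 2: D = 1299 * 0.03481
Step 3: D = 45.22 cm^2/s

45.22


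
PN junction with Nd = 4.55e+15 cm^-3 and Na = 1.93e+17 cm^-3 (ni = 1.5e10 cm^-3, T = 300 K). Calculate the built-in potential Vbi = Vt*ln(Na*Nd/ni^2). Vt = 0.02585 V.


Step 1: Compute Na*Nd/ni^2 = 1.93e+17 * 4.55e+15 / (1.5e10)^2 = 3.9029e+12
Step 2: ln(3.9029e+12) = 28.9927
Step 3: Vbi = 0.02585 * 28.9927 = 0.749 V

0.749


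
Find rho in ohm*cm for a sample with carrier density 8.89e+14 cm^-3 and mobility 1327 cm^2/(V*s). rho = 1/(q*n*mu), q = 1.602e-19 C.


Step 1: sigma = q * n * mu = 1.602e-19 * 8.89e+14 * 1327 = 1.88988e-01 S/cm
Step 2: rho = 1 / sigma = 1 / 1.88988e-01 = 5.291 ohm*cm

5.291


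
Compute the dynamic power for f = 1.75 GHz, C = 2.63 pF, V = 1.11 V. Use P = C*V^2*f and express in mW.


Step 1: V^2 = 1.11^2 = 1.2321 V^2
Step 2: P = C*V^2*f = 2.63e-12 F * 1.2321 * 1.75e9 Hz
Step 3: P = 5.67074025e-03 W
Step 4: P = 5.671 mW

5.671


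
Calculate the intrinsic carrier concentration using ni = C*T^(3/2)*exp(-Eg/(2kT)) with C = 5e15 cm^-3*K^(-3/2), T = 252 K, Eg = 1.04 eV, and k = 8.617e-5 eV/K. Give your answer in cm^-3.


Step 1: Compute kT = 8.617e-5 * 252 = 0.02171484 eV
Step 2: Exponent = -Eg/(2kT) = -1.04/(2*0.02171484) = -23.94676
Step 3: T^(3/2) = 252^1.5 = 4000.38
Step 4: ni = 5e15 * 4000.38 * exp(-23.94676) = 7.96e+08 cm^-3

7.96e+08


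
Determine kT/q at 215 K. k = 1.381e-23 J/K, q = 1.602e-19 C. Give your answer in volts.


Step 1: kT = 1.381e-23 * 215 = 2.96915e-21 J
Step 2: Vt = kT/q = 2.96915e-21 / 1.602e-19
Step 3: Vt = 0.01853 V

0.01853


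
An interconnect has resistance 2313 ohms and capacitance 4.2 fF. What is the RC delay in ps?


Step 1: tau = R * C
Step 2: tau = 2313 * 4.2 fF = 2313 * 4.2e-15 F
Step 3: tau = 9.7146e-12 s = 9.7146 ps

9.7146


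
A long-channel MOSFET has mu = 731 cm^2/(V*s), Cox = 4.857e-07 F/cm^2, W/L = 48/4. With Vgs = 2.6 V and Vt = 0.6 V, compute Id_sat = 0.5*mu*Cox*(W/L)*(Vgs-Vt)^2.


Step 1: Overdrive voltage Vov = Vgs - Vt = 2.6 - 0.6 = 2.0 V
Step 2: W/L = 48/4 = 12
Step 3: Id = 0.5 * 731 * 4.857e-07 * 12 * 2.0^2
Step 4: Id = 8.52e-03 A

8.52e-03


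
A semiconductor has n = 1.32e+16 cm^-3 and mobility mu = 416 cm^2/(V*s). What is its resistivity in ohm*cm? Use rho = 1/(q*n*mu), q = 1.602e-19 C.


Step 1: sigma = q * n * mu = 1.602e-19 * 1.32e+16 * 416 = 8.79690e-01 S/cm
Step 2: rho = 1 / sigma = 1 / 8.79690e-01 = 1.137 ohm*cm

1.137


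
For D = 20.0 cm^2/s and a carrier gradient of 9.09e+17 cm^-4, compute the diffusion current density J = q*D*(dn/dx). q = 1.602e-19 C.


Step 1: J = q * D * (dn/dx)
Step 2: J = 1.602e-19 * 20.0 * 9.09e+17
Step 3: J = 2.91e+00 A/cm^2

2.91e+00


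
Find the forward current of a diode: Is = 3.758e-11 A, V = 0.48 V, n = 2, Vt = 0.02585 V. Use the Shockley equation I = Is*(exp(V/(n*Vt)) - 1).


Step 1: V/(n*Vt) = 0.48/(2*0.02585) = 9.2843
Step 2: exp(9.2843) = 1.0768e+04
Step 3: I = 3.758e-11 * (1.0768e+04 - 1) = 4.05e-07 A

4.05e-07


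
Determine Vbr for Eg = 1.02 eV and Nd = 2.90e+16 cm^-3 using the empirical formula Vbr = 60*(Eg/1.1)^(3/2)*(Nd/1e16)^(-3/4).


Step 1: Eg/1.1 = 1.02/1.1 = 0.927273
Step 2: (Eg/1.1)^1.5 = 0.927273^1.5 = 0.892918
Step 3: (Nd/1e16)^(-0.75) = (2.9)^(-0.75) = 0.449989
Step 4: Vbr = 60 * 0.892918 * 0.449989 = 24.1 V

24.1


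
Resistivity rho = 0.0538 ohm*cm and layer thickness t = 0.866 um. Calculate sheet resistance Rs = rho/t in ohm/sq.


Step 1: Convert thickness to cm: t = 0.866 um = 8.6600e-05 cm
Step 2: Rs = rho / t = 0.0538 / 8.6600e-05
Step 3: Rs = 621.2 ohm/sq

621.2


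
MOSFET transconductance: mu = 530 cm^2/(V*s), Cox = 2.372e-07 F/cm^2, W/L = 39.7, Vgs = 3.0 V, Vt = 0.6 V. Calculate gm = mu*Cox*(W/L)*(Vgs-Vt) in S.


Step 1: Vov = Vgs - Vt = 3.0 - 0.6 = 2.4 V
Step 2: gm = mu * Cox * (W/L) * Vov
Step 3: gm = 530 * 2.372e-07 * 39.7 * 2.4 = 1.20e-02 S

1.20e-02


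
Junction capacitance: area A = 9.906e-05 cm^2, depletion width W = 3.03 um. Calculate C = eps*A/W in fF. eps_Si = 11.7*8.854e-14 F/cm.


Step 1: eps_Si = 11.7 * 8.854e-14 = 1.035918e-12 F/cm
Step 2: W in cm = 3.03 * 1e-4 = 3.03e-04 cm
Step 3: C = 1.035918e-12 * 9.906e-05 / 3.03e-04 = 3.386734e-13 F
Step 4: C = 338.67 fF

338.67


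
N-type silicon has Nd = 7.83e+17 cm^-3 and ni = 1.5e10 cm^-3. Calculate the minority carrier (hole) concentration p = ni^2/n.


Step 1: Since Nd >> ni, n ≈ Nd = 7.83e+17 cm^-3
Step 2: p = ni^2 / n = (1.5e10)^2 / 7.83e+17
Step 3: p = 2.25e20 / 7.83e+17 = 2.87e+02 cm^-3

2.87e+02


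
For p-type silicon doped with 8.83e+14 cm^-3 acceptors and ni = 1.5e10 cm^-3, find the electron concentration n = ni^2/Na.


Step 1: Majority hole concentration p ≈ Na = 8.83e+14 cm^-3
Step 2: n = ni^2 / Na = (1.5e10)^2 / 8.83e+14
Step 3: n = 2.55e+05 cm^-3

2.55e+05


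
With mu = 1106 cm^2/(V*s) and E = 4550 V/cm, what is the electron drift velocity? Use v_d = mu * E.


Step 1: v_d = mu * E
Step 2: v_d = 1106 * 4550 = 5032300
Step 3: v_d = 5.03e+06 cm/s

5.03e+06


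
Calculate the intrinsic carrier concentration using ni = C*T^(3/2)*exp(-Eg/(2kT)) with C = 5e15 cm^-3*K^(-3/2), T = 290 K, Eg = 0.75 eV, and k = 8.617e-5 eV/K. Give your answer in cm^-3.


Step 1: Compute kT = 8.617e-5 * 290 = 0.0249893 eV
Step 2: Exponent = -Eg/(2kT) = -0.75/(2*0.0249893) = -15.00642
Step 3: T^(3/2) = 290^1.5 = 4938.52
Step 4: ni = 5e15 * 4938.52 * exp(-15.00642) = 7.51e+12 cm^-3

7.51e+12


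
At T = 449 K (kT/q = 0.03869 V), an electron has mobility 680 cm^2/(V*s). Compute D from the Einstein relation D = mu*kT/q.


Step 1: D = mu * (kT/q)
Step 2: D = 680 * 0.03869
Step 3: D = 26.31 cm^2/s

26.31


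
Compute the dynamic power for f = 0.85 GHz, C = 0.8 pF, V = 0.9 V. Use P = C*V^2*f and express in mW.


Step 1: V^2 = 0.9^2 = 0.81 V^2
Step 2: P = C*V^2*f = 0.8e-12 F * 0.81 * 0.85e9 Hz
Step 3: P = 5.508e-04 W
Step 4: P = 0.551 mW

0.551


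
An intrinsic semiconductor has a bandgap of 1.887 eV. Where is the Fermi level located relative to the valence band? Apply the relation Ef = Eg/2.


Step 1: For an intrinsic semiconductor, the Fermi level sits at midgap.
Step 2: Ef = Eg / 2 = 1.887 / 2 = 0.9435 eV

0.9435


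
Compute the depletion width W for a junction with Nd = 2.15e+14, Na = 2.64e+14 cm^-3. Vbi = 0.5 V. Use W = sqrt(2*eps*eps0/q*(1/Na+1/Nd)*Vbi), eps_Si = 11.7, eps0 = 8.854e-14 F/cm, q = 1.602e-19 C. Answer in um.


Step 1: 1/Na + 1/Nd = 1/2.64e+14 + 1/2.15e+14 = 8.43904e-15
Step 2: 2*eps*eps0/q = 2*11.7*8.854e-14/1.602e-19 = 1.293281e+07
Step 3: W^2 = 1.293281e+07 * 8.43904e-15 * 0.5 = 5.45703e-08
Step 4: W = sqrt(5.45703e-08) = 2.336e-04 cm = 2.336 um

2.336


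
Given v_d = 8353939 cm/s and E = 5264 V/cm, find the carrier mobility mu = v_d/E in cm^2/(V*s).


Step 1: mu = v_d / E
Step 2: mu = 8353939 / 5264
Step 3: mu = 1586.99 cm^2/(V*s)

1586.99


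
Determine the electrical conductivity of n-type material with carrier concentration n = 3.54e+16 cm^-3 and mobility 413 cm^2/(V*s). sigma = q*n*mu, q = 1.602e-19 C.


Step 1: sigma = q * n * mu
Step 2: sigma = 1.602e-19 * 3.54e+16 * 413
Step 3: sigma = 2.342e+00 S/cm

2.342e+00


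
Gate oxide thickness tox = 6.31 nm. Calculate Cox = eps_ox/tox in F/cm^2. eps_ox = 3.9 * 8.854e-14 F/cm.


Step 1: eps_ox = 3.9 * 8.854e-14 = 3.45306e-13 F/cm
Step 2: tox in cm = 6.31 nm * 1e-7 = 6.3100e-07 cm
Step 3: Cox = 3.45306e-13 / 6.3100e-07 = 5.47e-07 F/cm^2

5.47e-07


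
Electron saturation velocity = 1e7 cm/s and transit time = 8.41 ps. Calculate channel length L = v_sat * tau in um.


Step 1: tau in seconds = 8.41 ps * 1e-12 = 8.4100e-12 s
Step 2: L = v_sat * tau = 1e7 * 8.4100e-12 = 8.4100e-05 cm
Step 3: L in um = 8.4100e-05 * 1e4 = 0.841 um

0.841


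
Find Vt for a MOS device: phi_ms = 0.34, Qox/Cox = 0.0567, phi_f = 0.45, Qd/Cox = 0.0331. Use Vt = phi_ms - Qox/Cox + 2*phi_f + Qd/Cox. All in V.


Step 1: Vt = phi_ms - Qox/Cox + 2*phi_f + Qd/Cox
Step 2: Vt = 0.34 - 0.0567 + 2*0.45 + 0.0331
Step 3: Vt = 0.34 - 0.0567 + 0.9 + 0.0331
Step 4: Vt = 1.2164 V

1.2164
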